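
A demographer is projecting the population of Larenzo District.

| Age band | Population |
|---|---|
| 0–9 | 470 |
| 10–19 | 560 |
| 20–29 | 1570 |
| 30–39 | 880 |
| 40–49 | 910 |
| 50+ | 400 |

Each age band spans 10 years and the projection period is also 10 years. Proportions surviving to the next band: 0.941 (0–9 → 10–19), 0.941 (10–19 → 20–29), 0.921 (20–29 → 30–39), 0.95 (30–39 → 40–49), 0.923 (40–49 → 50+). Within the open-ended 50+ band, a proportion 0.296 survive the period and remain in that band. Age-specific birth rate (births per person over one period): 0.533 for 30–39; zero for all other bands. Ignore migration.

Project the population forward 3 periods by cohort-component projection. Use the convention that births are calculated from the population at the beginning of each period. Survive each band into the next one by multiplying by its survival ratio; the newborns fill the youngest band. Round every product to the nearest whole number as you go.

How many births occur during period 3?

259

— Period 1 —
Births: 880 × 0.533 = 469
10–19: 470 × 0.941 = 442
20–29: 560 × 0.941 = 527
30–39: 1570 × 0.921 = 1446
40–49: 880 × 0.95 = 836
50+: 910 × 0.923 + 400 × 0.296 = 840 + 118 = 958
Giving 469 / 442 / 527 / 1446 / 836 / 958.
— Period 2 —
Births: 1446 × 0.533 = 771
10–19: 469 × 0.941 = 441
20–29: 442 × 0.941 = 416
30–39: 527 × 0.921 = 485
40–49: 1446 × 0.95 = 1374
50+: 836 × 0.923 + 958 × 0.296 = 772 + 284 = 1056
Giving 771 / 441 / 416 / 485 / 1374 / 1056.
— Period 3 —
Births: 485 × 0.533 = 259
10–19: 771 × 0.941 = 726
20–29: 441 × 0.941 = 415
30–39: 416 × 0.921 = 383
40–49: 485 × 0.95 = 461
50+: 1374 × 0.923 + 1056 × 0.296 = 1268 + 313 = 1581
Giving 259 / 726 / 415 / 383 / 461 / 1581.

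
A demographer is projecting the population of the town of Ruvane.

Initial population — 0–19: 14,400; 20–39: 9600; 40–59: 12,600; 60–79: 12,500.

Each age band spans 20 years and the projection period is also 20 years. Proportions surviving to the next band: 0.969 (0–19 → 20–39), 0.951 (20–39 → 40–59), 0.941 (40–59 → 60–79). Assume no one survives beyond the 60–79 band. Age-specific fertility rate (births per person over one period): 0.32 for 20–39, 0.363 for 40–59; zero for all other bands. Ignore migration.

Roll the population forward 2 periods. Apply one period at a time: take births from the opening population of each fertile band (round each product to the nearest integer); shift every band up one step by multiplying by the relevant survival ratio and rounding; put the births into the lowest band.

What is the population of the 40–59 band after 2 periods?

13270

Call the groups 1 to 4, youngest first.
— Period 1 —
Births: 9600 × 0.32 = 3072, 12600 × 0.363 = 4574 → 7646
Group 2: 14400 × 0.969 = 13954
Group 3: 9600 × 0.951 = 9130
Group 4: 12600 × 0.941 = 11857
End of period: [7646, 13954, 9130, 11857]
— Period 2 —
Births: 13954 × 0.32 = 4465, 9130 × 0.363 = 3314 → 7779
Group 2: 7646 × 0.969 = 7409
Group 3: 13954 × 0.951 = 13270
Group 4: 9130 × 0.941 = 8591
End of period: [7779, 7409, 13270, 8591]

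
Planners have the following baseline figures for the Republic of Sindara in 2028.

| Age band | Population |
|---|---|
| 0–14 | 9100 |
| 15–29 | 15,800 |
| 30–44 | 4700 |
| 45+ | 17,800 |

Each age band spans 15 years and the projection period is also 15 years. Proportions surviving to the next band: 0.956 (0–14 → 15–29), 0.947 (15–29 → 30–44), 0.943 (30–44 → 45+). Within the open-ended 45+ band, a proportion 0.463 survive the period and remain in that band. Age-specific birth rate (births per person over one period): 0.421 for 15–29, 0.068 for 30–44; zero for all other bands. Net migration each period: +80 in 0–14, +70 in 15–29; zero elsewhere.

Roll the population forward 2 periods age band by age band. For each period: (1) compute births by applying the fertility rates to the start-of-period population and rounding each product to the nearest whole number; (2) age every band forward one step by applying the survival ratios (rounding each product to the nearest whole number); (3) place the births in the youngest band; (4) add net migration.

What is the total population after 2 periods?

Numbering the bands 1..4 from youngest to oldest:
Period 1:
Births: 15800 * 0.421 = 6652  |  4700 * 0.068 = 320 → total 6972
Band 2: 9100 * 0.956 = 8700
Band 3: 15800 * 0.947 = 14963
Band 4: 4700 * 0.943 + 17800 * 0.463 = 4432 + 8241 = 12673
Net migration: Band 1 + 80 → 7052; Band 2 + 70 → 8770
End of period: [7052, 8770, 14963, 12673]
Period 2:
Births: 8770 * 0.421 = 3692  |  14963 * 0.068 = 1017 → total 4709
Band 2: 7052 * 0.956 = 6742
Band 3: 8770 * 0.947 = 8305
Band 4: 14963 * 0.943 + 12673 * 0.463 = 14110 + 5868 = 19978
Net migration: Band 1 + 80 → 4789; Band 2 + 70 → 6812
End of period: [4789, 6812, 8305, 19978]
Total after period 2: 4789 + 6812 + 8305 + 19978 = 39884

39884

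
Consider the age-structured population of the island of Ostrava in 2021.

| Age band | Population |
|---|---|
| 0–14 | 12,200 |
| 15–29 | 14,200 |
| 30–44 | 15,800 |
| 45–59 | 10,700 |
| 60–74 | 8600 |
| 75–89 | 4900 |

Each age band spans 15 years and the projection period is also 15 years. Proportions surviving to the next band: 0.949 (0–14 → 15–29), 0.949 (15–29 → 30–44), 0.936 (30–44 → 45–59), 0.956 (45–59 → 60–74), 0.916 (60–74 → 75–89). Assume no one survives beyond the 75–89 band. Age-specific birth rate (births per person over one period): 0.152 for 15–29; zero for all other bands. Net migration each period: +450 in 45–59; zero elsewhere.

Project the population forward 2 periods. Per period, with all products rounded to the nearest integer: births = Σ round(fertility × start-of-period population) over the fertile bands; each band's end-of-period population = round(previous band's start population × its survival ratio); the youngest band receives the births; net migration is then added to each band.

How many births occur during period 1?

Let band 1 be 0–14 through band 6 = 75–89.
[period 1]
Births: 14200 × 0.152 = 2158
Band 2: 12200 × 0.949 = 11578
Band 3: 14200 × 0.949 = 13476
Band 4: 15800 × 0.936 = 14789
Band 5: 10700 × 0.956 = 10229
Band 6: 8600 × 0.916 = 7878
Net migration: Band 4 + 450 → 15239
→ [2158, 11578, 13476, 15239, 10229, 7878]

2158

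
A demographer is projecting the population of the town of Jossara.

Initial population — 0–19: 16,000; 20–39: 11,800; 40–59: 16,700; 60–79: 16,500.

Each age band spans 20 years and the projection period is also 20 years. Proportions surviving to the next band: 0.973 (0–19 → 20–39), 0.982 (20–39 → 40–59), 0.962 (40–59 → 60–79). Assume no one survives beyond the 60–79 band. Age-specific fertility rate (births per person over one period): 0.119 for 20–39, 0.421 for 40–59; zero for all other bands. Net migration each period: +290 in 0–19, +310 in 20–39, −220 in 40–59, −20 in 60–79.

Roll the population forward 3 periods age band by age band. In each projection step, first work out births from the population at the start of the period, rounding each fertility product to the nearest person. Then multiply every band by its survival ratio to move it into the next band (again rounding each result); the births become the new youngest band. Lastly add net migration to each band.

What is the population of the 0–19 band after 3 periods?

7809

Numbering the groups 1..4 from youngest to oldest:
Period 1:
Births: 11800 × 0.119 = 1404, 16700 × 0.421 = 7031 ⇒ total 8435
Group 2: 16000 × 0.973 = 15568
Group 3: 11800 × 0.982 = 11588
Group 4: 16700 × 0.962 = 16065
Net migration: Group 1 + 290 → 8725; Group 2 + 310 → 15878; Group 3 − 220 → 11368; Group 4 − 20 → 16045
→ [8725, 15878, 11368, 16045]
Period 2:
Births: 15878 × 0.119 = 1889, 11368 × 0.421 = 4786 ⇒ total 6675
Group 2: 8725 × 0.973 = 8489
Group 3: 15878 × 0.982 = 15592
Group 4: 11368 × 0.962 = 10936
Net migration: Group 1 + 290 → 6965; Group 2 + 310 → 8799; Group 3 − 220 → 15372; Group 4 − 20 → 10916
→ [6965, 8799, 15372, 10916]
Period 3:
Births: 8799 × 0.119 = 1047, 15372 × 0.421 = 6472 ⇒ total 7519
Group 2: 6965 × 0.973 = 6777
Group 3: 8799 × 0.982 = 8641
Group 4: 15372 × 0.962 = 14788
Net migration: Group 1 + 290 → 7809; Group 2 + 310 → 7087; Group 3 − 220 → 8421; Group 4 − 20 → 14768
→ [7809, 7087, 8421, 14768]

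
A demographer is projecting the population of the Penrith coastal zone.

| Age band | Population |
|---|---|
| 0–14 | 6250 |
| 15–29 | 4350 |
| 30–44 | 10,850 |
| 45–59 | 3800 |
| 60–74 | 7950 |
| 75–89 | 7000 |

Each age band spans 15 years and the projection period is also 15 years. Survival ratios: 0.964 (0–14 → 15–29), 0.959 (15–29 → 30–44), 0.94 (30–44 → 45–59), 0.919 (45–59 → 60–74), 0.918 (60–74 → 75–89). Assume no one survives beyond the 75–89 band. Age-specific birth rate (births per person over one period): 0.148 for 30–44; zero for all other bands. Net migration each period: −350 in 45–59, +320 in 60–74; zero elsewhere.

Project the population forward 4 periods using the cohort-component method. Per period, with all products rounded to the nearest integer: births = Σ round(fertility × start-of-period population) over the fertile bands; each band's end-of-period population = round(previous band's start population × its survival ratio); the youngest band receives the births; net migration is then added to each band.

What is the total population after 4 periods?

10958

Period 1.
Births: 10850 × 0.148 = 1606
15–29: 6250 × 0.964 = 6025
30–44: 4350 × 0.959 = 4172
45–59: 10850 × 0.94 = 10199
60–74: 3800 × 0.919 = 3492
75–89: 7950 × 0.918 = 7298
Net migration: 45–59 − 350 → 9849; 60–74 + 320 → 3812
Population now: 0–14=1606, 15–29=6025, 30–44=4172, 45–59=9849, 60–74=3812, 75–89=7298
Period 2.
Births: 4172 × 0.148 = 617
15–29: 1606 × 0.964 = 1548
30–44: 6025 × 0.959 = 5778
45–59: 4172 × 0.94 = 3922
60–74: 9849 × 0.919 = 9051
75–89: 3812 × 0.918 = 3499
Net migration: 45–59 − 350 → 3572; 60–74 + 320 → 9371
Population now: 0–14=617, 15–29=1548, 30–44=5778, 45–59=3572, 60–74=9371, 75–89=3499
Period 3.
Births: 5778 × 0.148 = 855
15–29: 617 × 0.964 = 595
30–44: 1548 × 0.959 = 1485
45–59: 5778 × 0.94 = 5431
60–74: 3572 × 0.919 = 3283
75–89: 9371 × 0.918 = 8603
Net migration: 45–59 − 350 → 5081; 60–74 + 320 → 3603
Population now: 0–14=855, 15–29=595, 30–44=1485, 45–59=5081, 60–74=3603, 75–89=8603
Period 4.
Births: 1485 × 0.148 = 220
15–29: 855 × 0.964 = 824
30–44: 595 × 0.959 = 571
45–59: 1485 × 0.94 = 1396
60–74: 5081 × 0.919 = 4669
75–89: 3603 × 0.918 = 3308
Net migration: 45–59 − 350 → 1046; 60–74 + 320 → 4989
Population now: 0–14=220, 15–29=824, 30–44=571, 45–59=1046, 60–74=4989, 75–89=3308
Total after period 4: 220 + 824 + 571 + 1046 + 4989 + 3308 = 10958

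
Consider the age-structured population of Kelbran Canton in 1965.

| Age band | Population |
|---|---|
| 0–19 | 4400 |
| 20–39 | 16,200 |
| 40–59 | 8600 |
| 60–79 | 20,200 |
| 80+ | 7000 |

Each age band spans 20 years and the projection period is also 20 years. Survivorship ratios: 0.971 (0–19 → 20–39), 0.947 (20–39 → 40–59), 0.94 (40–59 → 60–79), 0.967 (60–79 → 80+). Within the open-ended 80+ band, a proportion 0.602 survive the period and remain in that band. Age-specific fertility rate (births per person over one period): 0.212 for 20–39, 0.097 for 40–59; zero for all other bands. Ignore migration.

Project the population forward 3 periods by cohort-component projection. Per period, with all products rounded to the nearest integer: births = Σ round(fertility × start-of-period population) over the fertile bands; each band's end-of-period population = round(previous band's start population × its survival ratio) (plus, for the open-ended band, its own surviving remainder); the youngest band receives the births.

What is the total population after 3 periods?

Call the groups 1 to 5, youngest first.
[period 1]
Births: 16200 × 0.212 = 3434 ; 8600 × 0.097 = 834 — total 4268
Group 2: 4400 × 0.971 = 4272
Group 3: 16200 × 0.947 = 15341
Group 4: 8600 × 0.94 = 8084
Group 5: 20200 × 0.967 + 7000 × 0.602 = 19533 + 4214 = 23747
→ [4268, 4272, 15341, 8084, 23747]
[period 2]
Births: 4272 × 0.212 = 906 ; 15341 × 0.097 = 1488 — total 2394
Group 2: 4268 × 0.971 = 4144
Group 3: 4272 × 0.947 = 4046
Group 4: 15341 × 0.94 = 14421
Group 5: 8084 × 0.967 + 23747 × 0.602 = 7817 + 14296 = 22113
→ [2394, 4144, 4046, 14421, 22113]
[period 3]
Births: 4144 × 0.212 = 879 ; 4046 × 0.097 = 392 — total 1271
Group 2: 2394 × 0.971 = 2325
Group 3: 4144 × 0.947 = 3924
Group 4: 4046 × 0.94 = 3803
Group 5: 14421 × 0.967 + 22113 × 0.602 = 13945 + 13312 = 27257
→ [1271, 2325, 3924, 3803, 27257]
Total after period 3: 1271 + 2325 + 3924 + 3803 + 27257 = 38580

38580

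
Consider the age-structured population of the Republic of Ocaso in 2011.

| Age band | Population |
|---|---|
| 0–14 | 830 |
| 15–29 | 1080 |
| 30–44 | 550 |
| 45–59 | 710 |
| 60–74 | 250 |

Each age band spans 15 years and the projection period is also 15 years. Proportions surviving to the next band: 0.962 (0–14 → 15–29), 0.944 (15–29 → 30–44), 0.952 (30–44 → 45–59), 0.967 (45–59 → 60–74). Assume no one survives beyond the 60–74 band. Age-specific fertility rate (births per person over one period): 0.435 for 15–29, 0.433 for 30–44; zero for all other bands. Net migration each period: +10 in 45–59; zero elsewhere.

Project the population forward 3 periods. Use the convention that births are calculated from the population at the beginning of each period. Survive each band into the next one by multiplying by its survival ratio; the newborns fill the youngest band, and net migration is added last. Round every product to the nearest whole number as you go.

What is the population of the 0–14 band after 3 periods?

(Bands numbered youngest = 1 to oldest = 5.)
Period 1.
Births: 1080 * 0.435 = 470, 550 * 0.433 = 238 → total 708
Band 2: 830 * 0.962 = 798
Band 3: 1080 * 0.944 = 1020
Band 4: 550 * 0.952 = 524
Band 5: 710 * 0.967 = 687
Net migration: Band 4 + 10 → 534
Giving 708 / 798 / 1020 / 534 / 687.
Period 2.
Births: 798 * 0.435 = 347, 1020 * 0.433 = 442 → total 789
Band 2: 708 * 0.962 = 681
Band 3: 798 * 0.944 = 753
Band 4: 1020 * 0.952 = 971
Band 5: 534 * 0.967 = 516
Net migration: Band 4 + 10 → 981
Giving 789 / 681 / 753 / 981 / 516.
Period 3.
Births: 681 * 0.435 = 296, 753 * 0.433 = 326 → total 622
Band 2: 789 * 0.962 = 759
Band 3: 681 * 0.944 = 643
Band 4: 753 * 0.952 = 717
Band 5: 981 * 0.967 = 949
Net migration: Band 4 + 10 → 727
Giving 622 / 759 / 643 / 727 / 949.

622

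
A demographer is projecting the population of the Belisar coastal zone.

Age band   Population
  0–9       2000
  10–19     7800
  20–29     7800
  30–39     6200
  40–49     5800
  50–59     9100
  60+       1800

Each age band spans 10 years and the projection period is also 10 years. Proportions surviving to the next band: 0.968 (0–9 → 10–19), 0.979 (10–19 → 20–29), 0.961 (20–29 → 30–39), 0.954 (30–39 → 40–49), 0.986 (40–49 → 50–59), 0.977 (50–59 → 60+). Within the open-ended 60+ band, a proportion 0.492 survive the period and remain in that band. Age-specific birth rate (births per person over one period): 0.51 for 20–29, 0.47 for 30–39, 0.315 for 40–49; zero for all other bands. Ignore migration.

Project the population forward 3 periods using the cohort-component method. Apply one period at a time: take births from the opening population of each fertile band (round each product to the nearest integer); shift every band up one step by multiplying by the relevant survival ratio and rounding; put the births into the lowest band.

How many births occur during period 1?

8719

(Bands numbered youngest = 1 to oldest = 7.)
[period 1]
Births: 7800 × 0.51 = 3978  |  6200 × 0.47 = 2914  |  5800 × 0.315 = 1827 ⇒ total 8719
Band 2: 2000 × 0.968 = 1936
Band 3: 7800 × 0.979 = 7636
Band 4: 7800 × 0.961 = 7496
Band 5: 6200 × 0.954 = 5915
Band 6: 5800 × 0.986 = 5719
Band 7: 9100 × 0.977 + 1800 × 0.492 = 8891 + 886 = 9777
→ [8719, 1936, 7636, 7496, 5915, 5719, 9777]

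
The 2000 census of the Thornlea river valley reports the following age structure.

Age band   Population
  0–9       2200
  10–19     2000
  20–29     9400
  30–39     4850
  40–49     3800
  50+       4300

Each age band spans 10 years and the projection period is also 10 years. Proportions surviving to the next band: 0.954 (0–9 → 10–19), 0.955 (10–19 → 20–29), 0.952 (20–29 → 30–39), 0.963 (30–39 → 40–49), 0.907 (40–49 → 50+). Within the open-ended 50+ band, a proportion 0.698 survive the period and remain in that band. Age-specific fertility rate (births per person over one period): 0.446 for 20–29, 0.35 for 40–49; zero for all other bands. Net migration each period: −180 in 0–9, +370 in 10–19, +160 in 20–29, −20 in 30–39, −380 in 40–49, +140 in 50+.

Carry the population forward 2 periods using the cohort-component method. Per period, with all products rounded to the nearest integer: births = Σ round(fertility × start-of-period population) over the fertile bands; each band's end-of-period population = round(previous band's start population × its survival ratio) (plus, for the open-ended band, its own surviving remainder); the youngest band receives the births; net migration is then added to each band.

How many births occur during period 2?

Period 1.
Births: 9400 × 0.446 = 4192, 3800 × 0.35 = 1330 — total 5522
10–19: 2200 × 0.954 = 2099
20–29: 2000 × 0.955 = 1910
30–39: 9400 × 0.952 = 8949
40–49: 4850 × 0.963 = 4671
50+: 3800 × 0.907 + 4300 × 0.698 = 3447 + 3001 = 6448
Net migration: 0–9 − 180 → 5342; 10–19 + 370 → 2469; 20–29 + 160 → 2070; 30–39 − 20 → 8929; 40–49 − 380 → 4291; 50+ + 140 → 6588
Giving 5342 / 2469 / 2070 / 8929 / 4291 / 6588.
Period 2.
Births: 2070 × 0.446 = 923, 4291 × 0.35 = 1502 — total 2425
10–19: 5342 × 0.954 = 5096
20–29: 2469 × 0.955 = 2358
30–39: 2070 × 0.952 = 1971
40–49: 8929 × 0.963 = 8599
50+: 4291 × 0.907 + 6588 × 0.698 = 3892 + 4598 = 8490
Net migration: 0–9 − 180 → 2245; 10–19 + 370 → 5466; 20–29 + 160 → 2518; 30–39 − 20 → 1951; 40–49 − 380 → 8219; 50+ + 140 → 8630
Giving 2245 / 5466 / 2518 / 1951 / 8219 / 8630.

2425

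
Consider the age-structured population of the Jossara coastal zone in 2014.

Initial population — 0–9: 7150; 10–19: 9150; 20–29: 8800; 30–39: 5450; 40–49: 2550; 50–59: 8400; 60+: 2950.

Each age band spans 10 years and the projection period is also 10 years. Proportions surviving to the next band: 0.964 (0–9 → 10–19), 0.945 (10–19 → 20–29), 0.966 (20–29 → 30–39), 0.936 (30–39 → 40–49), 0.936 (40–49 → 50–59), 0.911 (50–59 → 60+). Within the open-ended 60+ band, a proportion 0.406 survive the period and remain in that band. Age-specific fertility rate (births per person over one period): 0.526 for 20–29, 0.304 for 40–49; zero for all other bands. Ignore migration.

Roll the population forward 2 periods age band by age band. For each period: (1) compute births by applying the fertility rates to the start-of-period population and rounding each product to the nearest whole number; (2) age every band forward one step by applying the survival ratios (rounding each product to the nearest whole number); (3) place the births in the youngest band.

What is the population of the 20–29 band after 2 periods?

Let band 1 be 0–9 through band 7 = 60+.
After projecting period 1:
Births: 8800 × 0.526 = 4629, 2550 × 0.304 = 775 ⇒ total 5404
Band 2: 7150 × 0.964 = 6893
Band 3: 9150 × 0.945 = 8647
Band 4: 8800 × 0.966 = 8501
Band 5: 5450 × 0.936 = 5101
Band 6: 2550 × 0.936 = 2387
Band 7: 8400 × 0.911 + 2950 × 0.406 = 7652 + 1198 = 8850
Giving 5404 / 6893 / 8647 / 8501 / 5101 / 2387 / 8850.
After projecting period 2:
Births: 8647 × 0.526 = 4548, 5101 × 0.304 = 1551 ⇒ total 6099
Band 2: 5404 × 0.964 = 5209
Band 3: 6893 × 0.945 = 6514
Band 4: 8647 × 0.966 = 8353
Band 5: 8501 × 0.936 = 7957
Band 6: 5101 × 0.936 = 4775
Band 7: 2387 × 0.911 + 8850 × 0.406 = 2175 + 3593 = 5768
Giving 6099 / 5209 / 6514 / 8353 / 7957 / 4775 / 5768.

6514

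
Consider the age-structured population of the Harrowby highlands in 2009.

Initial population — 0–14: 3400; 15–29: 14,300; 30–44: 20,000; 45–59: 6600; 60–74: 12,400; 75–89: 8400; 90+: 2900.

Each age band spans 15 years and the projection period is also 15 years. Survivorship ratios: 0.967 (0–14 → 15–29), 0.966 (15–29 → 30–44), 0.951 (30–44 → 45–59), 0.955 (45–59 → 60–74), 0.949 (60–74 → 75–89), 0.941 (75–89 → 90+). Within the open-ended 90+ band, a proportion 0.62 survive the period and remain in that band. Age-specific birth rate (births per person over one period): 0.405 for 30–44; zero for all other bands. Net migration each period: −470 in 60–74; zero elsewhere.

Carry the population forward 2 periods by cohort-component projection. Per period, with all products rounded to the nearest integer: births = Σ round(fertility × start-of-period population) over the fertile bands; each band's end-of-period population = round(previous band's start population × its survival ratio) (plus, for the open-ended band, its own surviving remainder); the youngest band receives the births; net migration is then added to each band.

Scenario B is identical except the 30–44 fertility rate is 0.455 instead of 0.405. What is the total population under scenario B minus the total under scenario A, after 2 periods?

Numbering the groups 1..7 from youngest to oldest:
[period 1]
Births: 20000 × 0.405 = 8100
Group 2: 3400 × 0.967 = 3288
Group 3: 14300 × 0.966 = 13814
Group 4: 20000 × 0.951 = 19020
Group 5: 6600 × 0.955 = 6303
Group 6: 12400 × 0.949 = 11768
Group 7: 8400 × 0.941 + 2900 × 0.62 = 7904 + 1798 = 9702
Net migration: Group 5 − 470 → 5833
→ [8100, 3288, 13814, 19020, 5833, 11768, 9702]
[period 2]
Births: 13814 × 0.405 = 5595
Group 2: 8100 × 0.967 = 7833
Group 3: 3288 × 0.966 = 3176
Group 4: 13814 × 0.951 = 13137
Group 5: 19020 × 0.955 = 18164
Group 6: 5833 × 0.949 = 5536
Group 7: 11768 × 0.941 + 9702 × 0.62 = 11074 + 6015 = 17089
Net migration: Group 5 − 470 → 17694
→ [5595, 7833, 3176, 13137, 17694, 5536, 17089]
Scenario A total after 2 periods: 70060
Scenario B projection —
[period 1]
Births: 20000 × 0.455 = 9100
Group 2: 3400 × 0.967 = 3288
Group 3: 14300 × 0.966 = 13814
Group 4: 20000 × 0.951 = 19020
Group 5: 6600 × 0.955 = 6303
Group 6: 12400 × 0.949 = 11768
Group 7: 8400 × 0.941 + 2900 × 0.62 = 7904 + 1798 = 9702
Net migration: Group 5 − 470 → 5833
→ [9100, 3288, 13814, 19020, 5833, 11768, 9702]
[period 2]
Births: 13814 × 0.455 = 6285
Group 2: 9100 × 0.967 = 8800
Group 3: 3288 × 0.966 = 3176
Group 4: 13814 × 0.951 = 13137
Group 5: 19020 × 0.955 = 18164
Group 6: 5833 × 0.949 = 5536
Group 7: 11768 × 0.941 + 9702 × 0.62 = 11074 + 6015 = 17089
Net migration: Group 5 − 470 → 17694
→ [6285, 8800, 3176, 13137, 17694, 5536, 17089]
Scenario B total after 2 periods: 71717
Difference B − A = 71717 − 70060 = 1657

1657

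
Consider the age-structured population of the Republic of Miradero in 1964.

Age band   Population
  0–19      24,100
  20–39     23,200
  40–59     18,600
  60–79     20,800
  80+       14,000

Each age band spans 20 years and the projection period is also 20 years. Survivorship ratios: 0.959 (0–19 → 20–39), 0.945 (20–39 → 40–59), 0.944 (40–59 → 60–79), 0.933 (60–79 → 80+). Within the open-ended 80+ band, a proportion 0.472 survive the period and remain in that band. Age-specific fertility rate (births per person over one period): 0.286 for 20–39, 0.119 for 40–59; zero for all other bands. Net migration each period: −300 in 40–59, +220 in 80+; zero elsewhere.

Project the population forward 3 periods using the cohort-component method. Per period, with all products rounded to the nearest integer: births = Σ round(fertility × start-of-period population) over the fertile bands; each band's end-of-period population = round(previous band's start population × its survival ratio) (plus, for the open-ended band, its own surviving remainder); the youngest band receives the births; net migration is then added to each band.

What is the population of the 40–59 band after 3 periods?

7718

(Bands numbered youngest = 1 to oldest = 5.)
Period 1:
Births: 23200 × 0.286 = 6635  |  18600 × 0.119 = 2213 → 8848
Band 2: 24100 × 0.959 = 23112
Band 3: 23200 × 0.945 = 21924
Band 4: 18600 × 0.944 = 17558
Band 5: 20800 × 0.933 + 14000 × 0.472 = 19406 + 6608 = 26014
Net migration: Band 3 − 300 → 21624; Band 5 + 220 → 26234
Population now: 0–19=8848, 20–39=23112, 40–59=21624, 60–79=17558, 80+=26234
Period 2:
Births: 23112 × 0.286 = 6610  |  21624 × 0.119 = 2573 → 9183
Band 2: 8848 × 0.959 = 8485
Band 3: 23112 × 0.945 = 21841
Band 4: 21624 × 0.944 = 20413
Band 5: 17558 × 0.933 + 26234 × 0.472 = 16382 + 12382 = 28764
Net migration: Band 3 − 300 → 21541; Band 5 + 220 → 28984
Population now: 0–19=9183, 20–39=8485, 40–59=21541, 60–79=20413, 80+=28984
Period 3:
Births: 8485 × 0.286 = 2427  |  21541 × 0.119 = 2563 → 4990
Band 2: 9183 × 0.959 = 8806
Band 3: 8485 × 0.945 = 8018
Band 4: 21541 × 0.944 = 20335
Band 5: 20413 × 0.933 + 28984 × 0.472 = 19045 + 13680 = 32725
Net migration: Band 3 − 300 → 7718; Band 5 + 220 → 32945
Population now: 0–19=4990, 20–39=8806, 40–59=7718, 60–79=20335, 80+=32945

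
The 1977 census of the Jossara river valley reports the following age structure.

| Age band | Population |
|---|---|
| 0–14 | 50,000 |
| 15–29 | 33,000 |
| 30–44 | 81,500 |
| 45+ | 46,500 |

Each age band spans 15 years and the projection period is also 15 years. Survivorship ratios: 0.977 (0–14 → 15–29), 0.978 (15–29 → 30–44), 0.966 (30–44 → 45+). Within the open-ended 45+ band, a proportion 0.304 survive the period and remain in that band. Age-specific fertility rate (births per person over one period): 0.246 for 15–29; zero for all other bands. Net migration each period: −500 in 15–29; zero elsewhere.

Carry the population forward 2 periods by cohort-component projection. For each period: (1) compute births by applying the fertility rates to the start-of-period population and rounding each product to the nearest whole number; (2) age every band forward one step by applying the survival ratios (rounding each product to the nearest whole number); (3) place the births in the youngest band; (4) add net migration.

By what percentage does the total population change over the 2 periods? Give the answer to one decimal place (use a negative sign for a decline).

[period 1]
Births: 33000 * 0.246 = 8118
15–29: 50000 * 0.977 = 48850
30–44: 33000 * 0.978 = 32274
45+: 81500 * 0.966 + 46500 * 0.304 = 78729 + 14136 = 92865
Net migration: 15–29 − 500 → 48350
End of period: [8118, 48350, 32274, 92865]
[period 2]
Births: 48350 * 0.246 = 11894
15–29: 8118 * 0.977 = 7931
30–44: 48350 * 0.978 = 47286
45+: 32274 * 0.966 + 92865 * 0.304 = 31177 + 28231 = 59408
Net migration: 15–29 − 500 → 7431
End of period: [11894, 7431, 47286, 59408]
Total: 211000 → 126019; change = -84981; percentage change = -40.3%

-40.3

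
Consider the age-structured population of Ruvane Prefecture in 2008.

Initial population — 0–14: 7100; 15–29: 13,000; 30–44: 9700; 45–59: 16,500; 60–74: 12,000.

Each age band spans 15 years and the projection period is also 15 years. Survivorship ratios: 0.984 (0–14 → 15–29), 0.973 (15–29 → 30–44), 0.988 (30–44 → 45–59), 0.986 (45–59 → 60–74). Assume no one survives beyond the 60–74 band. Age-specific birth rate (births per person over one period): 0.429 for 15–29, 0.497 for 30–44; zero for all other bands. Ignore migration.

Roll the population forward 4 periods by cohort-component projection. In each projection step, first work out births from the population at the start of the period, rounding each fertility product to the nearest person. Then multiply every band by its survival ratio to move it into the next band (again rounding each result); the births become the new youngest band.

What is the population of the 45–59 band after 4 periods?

9837

Let band 1 be 0–14 through band 5 = 60–74.
— Period 1 —
Births: 13000 × 0.429 = 5577, 9700 × 0.497 = 4821 → total 10398
Band 2: 7100 × 0.984 = 6986
Band 3: 13000 × 0.973 = 12649
Band 4: 9700 × 0.988 = 9584
Band 5: 16500 × 0.986 = 16269
→ [10398, 6986, 12649, 9584, 16269]
— Period 2 —
Births: 6986 × 0.429 = 2997, 12649 × 0.497 = 6287 → total 9284
Band 2: 10398 × 0.984 = 10232
Band 3: 6986 × 0.973 = 6797
Band 4: 12649 × 0.988 = 12497
Band 5: 9584 × 0.986 = 9450
→ [9284, 10232, 6797, 12497, 9450]
— Period 3 —
Births: 10232 × 0.429 = 4390, 6797 × 0.497 = 3378 → total 7768
Band 2: 9284 × 0.984 = 9135
Band 3: 10232 × 0.973 = 9956
Band 4: 6797 × 0.988 = 6715
Band 5: 12497 × 0.986 = 12322
→ [7768, 9135, 9956, 6715, 12322]
— Period 4 —
Births: 9135 × 0.429 = 3919, 9956 × 0.497 = 4948 → total 8867
Band 2: 7768 × 0.984 = 7644
Band 3: 9135 × 0.973 = 8888
Band 4: 9956 × 0.988 = 9837
Band 5: 6715 × 0.986 = 6621
→ [8867, 7644, 8888, 9837, 6621]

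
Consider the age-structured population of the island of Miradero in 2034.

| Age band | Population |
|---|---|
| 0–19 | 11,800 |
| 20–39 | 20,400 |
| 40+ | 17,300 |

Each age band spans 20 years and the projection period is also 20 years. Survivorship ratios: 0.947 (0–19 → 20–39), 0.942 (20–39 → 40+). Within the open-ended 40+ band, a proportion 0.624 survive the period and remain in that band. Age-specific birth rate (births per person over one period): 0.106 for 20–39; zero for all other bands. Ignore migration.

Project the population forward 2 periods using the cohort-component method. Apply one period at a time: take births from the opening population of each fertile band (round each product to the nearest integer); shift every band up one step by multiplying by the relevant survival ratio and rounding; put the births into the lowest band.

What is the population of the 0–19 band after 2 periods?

1185

Call the groups 1 to 3, youngest first.
After projecting period 1:
Births: 20400 × 0.106 = 2162
Group 2: 11800 × 0.947 = 11175
Group 3: 20400 × 0.942 + 17300 × 0.624 = 19217 + 10795 = 30012
Giving 2162 / 11175 / 30012.
After projecting period 2:
Births: 11175 × 0.106 = 1185
Group 2: 2162 × 0.947 = 2047
Group 3: 11175 × 0.942 + 30012 × 0.624 = 10527 + 18727 = 29254
Giving 1185 / 2047 / 29254.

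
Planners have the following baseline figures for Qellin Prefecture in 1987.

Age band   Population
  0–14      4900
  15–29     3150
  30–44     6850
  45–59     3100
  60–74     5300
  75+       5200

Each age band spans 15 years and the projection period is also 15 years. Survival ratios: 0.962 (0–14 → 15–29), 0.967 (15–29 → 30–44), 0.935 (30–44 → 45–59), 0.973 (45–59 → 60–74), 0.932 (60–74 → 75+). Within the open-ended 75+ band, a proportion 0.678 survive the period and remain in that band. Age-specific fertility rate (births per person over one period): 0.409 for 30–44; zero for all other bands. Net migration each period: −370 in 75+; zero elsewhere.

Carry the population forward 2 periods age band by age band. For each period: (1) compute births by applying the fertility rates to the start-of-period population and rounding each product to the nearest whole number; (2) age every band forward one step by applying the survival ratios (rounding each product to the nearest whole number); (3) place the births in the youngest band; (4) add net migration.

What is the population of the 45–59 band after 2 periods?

Call the groups 1 to 6, youngest first.
Period 1.
Births: 6850 × 0.409 = 2802
Group 2: 4900 × 0.962 = 4714
Group 3: 3150 × 0.967 = 3046
Group 4: 6850 × 0.935 = 6405
Group 5: 3100 × 0.973 = 3016
Group 6: 5300 × 0.932 + 5200 × 0.678 = 4940 + 3526 = 8466
Net migration: Group 6 − 370 → 8096
Population now: 0–14=2802, 15–29=4714, 30–44=3046, 45–59=6405, 60–74=3016, 75+=8096
Period 2.
Births: 3046 × 0.409 = 1246
Group 2: 2802 × 0.962 = 2696
Group 3: 4714 × 0.967 = 4558
Group 4: 3046 × 0.935 = 2848
Group 5: 6405 × 0.973 = 6232
Group 6: 3016 × 0.932 + 8096 × 0.678 = 2811 + 5489 = 8300
Net migration: Group 6 − 370 → 7930
Population now: 0–14=1246, 15–29=2696, 30–44=4558, 45–59=2848, 60–74=6232, 75+=7930

2848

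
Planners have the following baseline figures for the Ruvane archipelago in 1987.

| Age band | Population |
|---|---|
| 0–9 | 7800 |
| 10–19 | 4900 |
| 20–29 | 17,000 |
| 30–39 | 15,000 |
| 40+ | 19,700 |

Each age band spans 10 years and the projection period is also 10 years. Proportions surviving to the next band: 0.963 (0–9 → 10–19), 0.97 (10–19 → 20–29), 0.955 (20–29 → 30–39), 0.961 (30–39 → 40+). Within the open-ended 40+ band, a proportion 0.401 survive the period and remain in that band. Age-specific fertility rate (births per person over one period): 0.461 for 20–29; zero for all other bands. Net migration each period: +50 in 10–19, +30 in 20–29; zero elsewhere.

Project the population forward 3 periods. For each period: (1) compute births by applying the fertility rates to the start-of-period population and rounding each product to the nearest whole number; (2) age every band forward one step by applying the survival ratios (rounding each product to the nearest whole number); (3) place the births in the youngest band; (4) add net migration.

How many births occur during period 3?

Numbering the bands 1..5 from youngest to oldest:
[period 1]
Births: 17000 × 0.461 = 7837
Band 2: 7800 × 0.963 = 7511
Band 3: 4900 × 0.97 = 4753
Band 4: 17000 × 0.955 = 16235
Band 5: 15000 × 0.961 + 19700 × 0.401 = 14415 + 7900 = 22315
Net migration: Band 2 + 50 → 7561; Band 3 + 30 → 4783
End of period: [7837, 7561, 4783, 16235, 22315]
[period 2]
Births: 4783 × 0.461 = 2205
Band 2: 7837 × 0.963 = 7547
Band 3: 7561 × 0.97 = 7334
Band 4: 4783 × 0.955 = 4568
Band 5: 16235 × 0.961 + 22315 × 0.401 = 15602 + 8948 = 24550
Net migration: Band 2 + 50 → 7597; Band 3 + 30 → 7364
End of period: [2205, 7597, 7364, 4568, 24550]
[period 3]
Births: 7364 × 0.461 = 3395
Band 2: 2205 × 0.963 = 2123
Band 3: 7597 × 0.97 = 7369
Band 4: 7364 × 0.955 = 7033
Band 5: 4568 × 0.961 + 24550 × 0.401 = 4390 + 9845 = 14235
Net migration: Band 2 + 50 → 2173; Band 3 + 30 → 7399
End of period: [3395, 2173, 7399, 7033, 14235]

3395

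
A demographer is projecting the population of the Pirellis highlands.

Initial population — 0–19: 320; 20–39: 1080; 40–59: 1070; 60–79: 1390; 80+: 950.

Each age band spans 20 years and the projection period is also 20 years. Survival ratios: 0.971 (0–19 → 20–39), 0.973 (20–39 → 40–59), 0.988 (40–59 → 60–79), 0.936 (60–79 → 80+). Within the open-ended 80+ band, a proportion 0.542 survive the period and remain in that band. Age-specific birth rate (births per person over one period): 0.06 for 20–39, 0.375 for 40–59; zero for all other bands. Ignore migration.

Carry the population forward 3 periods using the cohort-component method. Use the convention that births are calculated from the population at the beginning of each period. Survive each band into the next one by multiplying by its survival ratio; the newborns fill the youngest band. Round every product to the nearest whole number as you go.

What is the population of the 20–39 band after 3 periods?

401

After projecting period 1:
Births: 1080 × 0.06 = 65 ; 1070 × 0.375 = 401 — total 466
20–39: 320 × 0.971 = 311
40–59: 1080 × 0.973 = 1051
60–79: 1070 × 0.988 = 1057
80+: 1390 × 0.936 + 950 × 0.542 = 1301 + 515 = 1816
Giving 466 / 311 / 1051 / 1057 / 1816.
After projecting period 2:
Births: 311 × 0.06 = 19 ; 1051 × 0.375 = 394 — total 413
20–39: 466 × 0.971 = 452
40–59: 311 × 0.973 = 303
60–79: 1051 × 0.988 = 1038
80+: 1057 × 0.936 + 1816 × 0.542 = 989 + 984 = 1973
Giving 413 / 452 / 303 / 1038 / 1973.
After projecting period 3:
Births: 452 × 0.06 = 27 ; 303 × 0.375 = 114 — total 141
20–39: 413 × 0.971 = 401
40–59: 452 × 0.973 = 440
60–79: 303 × 0.988 = 299
80+: 1038 × 0.936 + 1973 × 0.542 = 972 + 1069 = 2041
Giving 141 / 401 / 440 / 299 / 2041.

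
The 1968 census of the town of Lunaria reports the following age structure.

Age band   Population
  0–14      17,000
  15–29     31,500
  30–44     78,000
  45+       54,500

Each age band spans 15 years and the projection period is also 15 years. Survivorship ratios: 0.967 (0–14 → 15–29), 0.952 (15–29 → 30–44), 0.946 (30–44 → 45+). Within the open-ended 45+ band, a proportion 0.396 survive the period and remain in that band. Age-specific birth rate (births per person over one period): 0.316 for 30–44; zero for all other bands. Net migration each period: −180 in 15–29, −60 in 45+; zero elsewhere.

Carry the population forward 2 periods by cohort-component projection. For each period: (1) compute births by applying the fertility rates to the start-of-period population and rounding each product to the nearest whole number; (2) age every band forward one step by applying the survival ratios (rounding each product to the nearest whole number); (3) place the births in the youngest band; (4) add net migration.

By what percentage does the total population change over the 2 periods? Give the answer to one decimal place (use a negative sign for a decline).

After projecting period 1:
Births: 78000 × 0.316 = 24648
15–29: 17000 × 0.967 = 16439
30–44: 31500 × 0.952 = 29988
45+: 78000 × 0.946 + 54500 × 0.396 = 73788 + 21582 = 95370
Net migration: 15–29 − 180 → 16259; 45+ − 60 → 95310
End of period: [24648, 16259, 29988, 95310]
After projecting period 2:
Births: 29988 × 0.316 = 9476
15–29: 24648 × 0.967 = 23835
30–44: 16259 × 0.952 = 15479
45+: 29988 × 0.946 + 95310 × 0.396 = 28369 + 37743 = 66112
Net migration: 15–29 − 180 → 23655; 45+ − 60 → 66052
End of period: [9476, 23655, 15479, 66052]
Total: 181000 → 114662; change = -66338; percentage change = -36.7%

-36.7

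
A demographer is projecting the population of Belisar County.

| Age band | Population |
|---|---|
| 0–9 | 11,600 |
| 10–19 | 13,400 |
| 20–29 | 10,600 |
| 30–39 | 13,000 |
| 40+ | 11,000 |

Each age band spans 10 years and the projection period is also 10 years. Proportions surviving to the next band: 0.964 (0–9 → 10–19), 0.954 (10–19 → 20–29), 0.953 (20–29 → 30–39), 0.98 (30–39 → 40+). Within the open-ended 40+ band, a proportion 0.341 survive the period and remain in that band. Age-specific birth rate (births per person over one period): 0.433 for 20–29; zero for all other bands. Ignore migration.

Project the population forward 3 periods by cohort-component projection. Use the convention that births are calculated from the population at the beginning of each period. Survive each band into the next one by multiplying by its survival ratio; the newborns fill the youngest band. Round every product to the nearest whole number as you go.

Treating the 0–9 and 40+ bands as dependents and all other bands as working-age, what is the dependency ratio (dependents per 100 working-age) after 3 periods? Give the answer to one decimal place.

110.8

Numbering the groups 1..5 from youngest to oldest:
[period 1]
Births: 10600 × 0.433 = 4590
Group 2: 11600 × 0.964 = 11182
Group 3: 13400 × 0.954 = 12784
Group 4: 10600 × 0.953 = 10102
Group 5: 13000 × 0.98 + 11000 × 0.341 = 12740 + 3751 = 16491
Population now: 0–9=4590, 10–19=11182, 20–29=12784, 30–39=10102, 40+=16491
[period 2]
Births: 12784 × 0.433 = 5535
Group 2: 4590 × 0.964 = 4425
Group 3: 11182 × 0.954 = 10668
Group 4: 12784 × 0.953 = 12183
Group 5: 10102 × 0.98 + 16491 × 0.341 = 9900 + 5623 = 15523
Population now: 0–9=5535, 10–19=4425, 20–29=10668, 30–39=12183, 40+=15523
[period 3]
Births: 10668 × 0.433 = 4619
Group 2: 5535 × 0.964 = 5336
Group 3: 4425 × 0.954 = 4221
Group 4: 10668 × 0.953 = 10167
Group 5: 12183 × 0.98 + 15523 × 0.341 = 11939 + 5293 = 17232
Population now: 0–9=4619, 10–19=5336, 20–29=4221, 30–39=10167, 40+=17232
Dependents (band 0–9 + band 40+) = 4619 + 17232 = 21851; working-age = 19724; ratio = 21851/19724 × 100 = 110.8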